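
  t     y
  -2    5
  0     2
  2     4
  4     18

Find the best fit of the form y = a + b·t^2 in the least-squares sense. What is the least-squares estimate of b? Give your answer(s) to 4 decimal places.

b = 1.0417

XᵀX·[a, b]ᵀ = Xᵀy reads: 4·a + 24·b = 29;  24·a + 288·b = 324.
Eliminating b: 288·(row 1) − 24·(row 2) gives 576·a = 288·29 − 24·324 = 576, so a = 1.
Then b = (324 − 24·1)/288 = 25/24.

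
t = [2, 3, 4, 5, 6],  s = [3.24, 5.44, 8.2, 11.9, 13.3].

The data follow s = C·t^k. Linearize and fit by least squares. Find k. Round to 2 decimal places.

With ln sᵢ as the transformed response and ln tᵢ as the regressor:
Over the data: Σln t = 6.5793, Σ(ln t)² = 9.4099, Σln s = 10.0378, Σln t·ln s = 14.2151.
Normal system: [[9.4099, 6.5793]; [6.5793, 5]]·[k, ln C]ᵀ = [14.2151, 10.0378]ᵀ.
Δ = 9.4099·5 − (6.5793)² = 3.7630; k = (14.2151·5 − 6.5793·10.0378)/3.7630 = 1.33785, ln C = (9.4099·10.0378 − 6.5793·14.2151)/3.7630 = 0.24715.

k = 1.34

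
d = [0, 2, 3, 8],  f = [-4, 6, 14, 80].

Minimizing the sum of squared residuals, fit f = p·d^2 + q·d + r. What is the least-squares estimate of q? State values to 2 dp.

q = 3.26

Normal-equation sums: Σd^2·d^2 = 4193, Σd^2·d = 547, Σd^2 = 77, Σd·d = 77, Σd = 13, Σ1 = 4.
Right-hand side: Σd^2·f = 5270, Σd·f = 694, Σf = 96.
Normal equations: [[4193, 547, 77]; [547, 77, 13]; [77, 13, 4]]·[p, q, r]ᵀ = [5270, 694, 96]ᵀ.
Solving the 3×3 system (Gaussian elimination) gives p = 926/1023, q = 3338/1023, r = -1374/341.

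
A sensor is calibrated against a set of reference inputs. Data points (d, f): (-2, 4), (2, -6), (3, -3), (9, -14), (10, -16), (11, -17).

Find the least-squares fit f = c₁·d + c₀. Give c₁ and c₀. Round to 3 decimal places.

Setting ∂/∂c₁ … = 0 gives: 319·c₁ + 33·c₀ = -502;  33·c₁ + 6·c₀ = -52.
Eliminating c₀: 6·(row 1) − 33·(row 2) gives 825·c₁ = 6·(-502) − 33·(-52) = -1296, so c₁ = -432/275.
Then c₀ = ((-52) − 33·(-432/275))/6 = -2/75.

c₁ = -1.571, c₀ = -0.027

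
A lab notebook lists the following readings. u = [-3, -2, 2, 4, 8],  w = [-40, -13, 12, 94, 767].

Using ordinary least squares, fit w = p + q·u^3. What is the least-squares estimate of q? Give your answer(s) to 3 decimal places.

From the data, Σ1 = 5, Σu^3 = 549, Σu^3·u^3 = 267097.
For Mᵀw: Σw = 820, Σu^3·w = 400000.
So MᵀM·[p, q]ᵀ = Mᵀw: [[5, 549]; [549, 267097]]·[p, q]ᵀ = [820, 400000]ᵀ.
Δ = 5·267097 − 549² = 1034084.
p = (820·267097 − 549·400000)/1034084 = -145115/258521; q = (5·400000 − 549·820)/1034084 = 387455/258521.

q = 1.499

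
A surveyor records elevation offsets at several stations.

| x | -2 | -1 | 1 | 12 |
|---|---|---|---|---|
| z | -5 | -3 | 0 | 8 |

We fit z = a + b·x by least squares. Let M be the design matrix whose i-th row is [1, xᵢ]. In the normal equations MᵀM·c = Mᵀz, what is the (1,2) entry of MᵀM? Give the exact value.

Row 1 ↔ basis 1, column 2 ↔ basis x, so (MᵀM)_{1,2} = Σᵢ x = (1)·(-2) + (1)·(-1) + (1)·(1) + (1)·(12) = 10.

10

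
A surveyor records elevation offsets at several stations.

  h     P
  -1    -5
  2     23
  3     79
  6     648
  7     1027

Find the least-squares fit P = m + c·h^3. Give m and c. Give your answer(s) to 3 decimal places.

m = -1.505, c = 3.001

Sums needed: Σ1 = 5, Σh^3 = 593, Σh^3·h^3 = 165099.
Right-hand side: ΣP = 1772, Σh^3·P = 494551.
MᵀM·[m, c]ᵀ = MᵀP becomes [[5, 593]; [593, 165099]]·[m, c]ᵀ = [1772, 494551]ᵀ.
Δ = 5·165099 − 593² = 473846.
m = (1772·165099 − 593·494551)/473846 = -713315/473846; c = (5·494551 − 593·1772)/473846 = 1421959/473846.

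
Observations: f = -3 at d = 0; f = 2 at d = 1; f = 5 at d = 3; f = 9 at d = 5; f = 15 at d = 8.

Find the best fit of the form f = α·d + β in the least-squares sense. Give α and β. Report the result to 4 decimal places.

Compute the Gram sums: Σd·d = 99, Σd = 17, Σ1 = 5.
Moment sums: Σd·f = 182, Σf = 28.
Determinant 99·5 − 17² = 206.
α = (182·5 − 17·28)/206 = 217/103; β = (99·28 − 17·182)/206 = -161/103.

α = 2.1068, β = -1.5631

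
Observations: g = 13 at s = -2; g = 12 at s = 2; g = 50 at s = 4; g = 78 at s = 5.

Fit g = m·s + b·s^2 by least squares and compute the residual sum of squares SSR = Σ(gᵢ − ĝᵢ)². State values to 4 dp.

From the data, Σs·s = 49, Σs·s^2 = 189, Σs^2·s^2 = 913.
For Xᵀg: Σs·g = 588, Σs^2·g = 2850.
det = 49·913 − 189² = 9016.
m = (588·913 − 189·2850)/9016 = -129/644; b = (49·2850 − 189·588)/9016 = 291/92.
Residuals: -17/322, -81/322, 31/161, -12/161; SSR = 5/46.

SSR = 0.1087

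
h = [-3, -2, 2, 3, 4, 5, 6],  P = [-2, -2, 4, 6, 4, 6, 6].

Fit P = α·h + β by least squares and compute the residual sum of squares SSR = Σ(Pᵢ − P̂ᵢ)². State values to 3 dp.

The normal system XᵀX·[α, β]ᵀ = XᵀP is [[103, 15]; [15, 7]]·[α, β]ᵀ = [118, 22]ᵀ.
det = 103·7 − 15² = 496.
α = (118·7 − 15·22)/496 = 1; β = (103·22 − 15·118)/496 = 1.
Residuals: 0, -1, 1, 2, -1, 0, -1; SSR = 8.

SSR = 8.000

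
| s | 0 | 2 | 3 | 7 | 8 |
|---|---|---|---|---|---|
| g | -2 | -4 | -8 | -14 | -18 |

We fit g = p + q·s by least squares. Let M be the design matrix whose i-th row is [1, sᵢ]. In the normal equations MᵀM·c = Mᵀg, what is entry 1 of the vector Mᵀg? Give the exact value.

Entry 1 ↔ basis 1, so (Mᵀg)_{1} = Σᵢ gᵢ = (1)·(-2) + (1)·(-4) + (1)·(-8) + (1)·(-14) + (1)·(-18) = -46.

-46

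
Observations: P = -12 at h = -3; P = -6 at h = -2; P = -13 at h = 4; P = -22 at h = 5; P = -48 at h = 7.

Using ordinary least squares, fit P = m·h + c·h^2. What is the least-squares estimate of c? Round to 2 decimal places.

c = -1.09

The normal equations are: 103·m + 497·c = -450;  497·m + 3379·c = -3242.
(Σh·h = 103, Σh·h^2 = 497, Σh^2·h^2 = 3379, Σh·P = -450, Σh^2·P = -3242.)
Δ = 103·3379 − 497² = 101028.
m = ((-450)·3379 − 497·(-3242))/101028 = 22681/25257; c = (103·(-3242) − 497·(-450))/101028 = -27569/25257.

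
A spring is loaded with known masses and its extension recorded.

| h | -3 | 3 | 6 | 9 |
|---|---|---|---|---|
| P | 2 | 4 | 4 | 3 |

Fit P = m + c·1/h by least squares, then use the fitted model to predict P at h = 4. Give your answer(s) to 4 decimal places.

P̂ = 3.8175

MᵀM·[m, c]ᵀ = MᵀP reads: 4·m + (5/18)·c = 13;  (5/18)·m + (85/324)·c = 5/3.
Δ = 4·(85/324) − (5/18)² = 35/36.
m = (13·(85/324) − (5/18)·(5/3))/(35/36) = 191/63; c = (4·(5/3) − (5/18)·13)/(35/36) = 22/7.
At h = 4: P̂ = (191/63)·(1) + (22/7)·(1/4) = 481/126.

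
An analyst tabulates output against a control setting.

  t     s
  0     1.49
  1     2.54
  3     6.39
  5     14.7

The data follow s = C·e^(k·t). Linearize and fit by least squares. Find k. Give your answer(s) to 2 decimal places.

With ln sᵢ as the transformed response and tᵢ as the regressor:
AᵀA = [[35.0000, 9.0000]; [9.0000, 4]], rhs = [19.9356, 5.8735]ᵀ  (here Σt = 9.0000, Σ(t)² = 35.0000, Σln s = 5.8735, Σt·ln s = 19.9356).
Δ = 35.0000·4 − (9.0000)² = 59.0000; k = (19.9356·4 − 9.0000·5.8735)/59.0000 = 0.45561, ln C = (35.0000·5.8735 − 9.0000·19.9356)/59.0000 = 0.44327.

k = 0.46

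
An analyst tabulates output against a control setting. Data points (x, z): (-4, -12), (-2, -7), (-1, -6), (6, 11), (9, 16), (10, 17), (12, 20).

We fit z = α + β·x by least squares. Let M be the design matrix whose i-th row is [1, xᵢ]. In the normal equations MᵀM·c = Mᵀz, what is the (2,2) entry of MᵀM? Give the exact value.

Row 2 ↔ basis x, column 2 ↔ basis x, so (MᵀM)_{2,2} = Σᵢ (x)·(x) = (-4)·(-4) + (-2)·(-2) + (-1)·(-1) + (6)·(6) + (9)·(9) + (10)·(10) + (12)·(12) = 382.

382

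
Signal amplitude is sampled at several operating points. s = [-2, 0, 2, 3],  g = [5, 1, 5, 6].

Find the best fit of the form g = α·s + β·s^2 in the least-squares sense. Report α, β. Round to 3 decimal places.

From the data, Σs·s = 17, Σs·s^2 = 27, Σs^2·s^2 = 113.
Moment sums: Σs·g = 18, Σs^2·g = 94.
Normal equations: [[17, 27]; [27, 113]]·[α, β]ᵀ = [18, 94]ᵀ.
Eliminating β: 113·(row 1) − 27·(row 2) gives 1192·α = 113·18 − 27·94 = -504, so α = -63/149.
Then β = (94 − 27·(-63/149))/113 = 139/149.

α = -0.423, β = 0.933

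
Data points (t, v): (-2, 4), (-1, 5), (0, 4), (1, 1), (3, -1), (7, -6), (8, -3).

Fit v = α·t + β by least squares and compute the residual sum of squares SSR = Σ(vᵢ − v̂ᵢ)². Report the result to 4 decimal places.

SSR = 12.8391

Entries of AᵀA: Σt·t = 128, Σt = 16, Σ1 = 7.
And Σt·v = -81, Σv = 4.
Normal equations: [[128, 16]; [16, 7]]·[α, β]ᵀ = [-81, 4]ᵀ.
Determinant 128·7 − 16² = 640.
α = ((-81)·7 − 16·4)/640 = -631/640; β = (128·4 − 16·(-81))/640 = 113/40.
Residuals: -51/64, 761/640, 47/40, -537/640, -111/128, -1231/640, 33/16; SSR = 8217/640.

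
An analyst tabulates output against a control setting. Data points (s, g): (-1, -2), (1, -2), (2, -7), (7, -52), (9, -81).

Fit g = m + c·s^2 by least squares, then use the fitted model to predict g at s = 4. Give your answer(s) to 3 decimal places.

From the data, Σ1 = 5, Σs^2 = 136, Σs^2·s^2 = 8980.
And Σg = -144, Σs^2·g = -9141.
det = 5·8980 − 136² = 26404.
m = ((-144)·8980 − 136·(-9141))/26404 = -12486/6601; c = (5·(-9141) − 136·(-144))/26404 = -26121/26404.
At s = 4: ĝ = (-12486/6601)·(1) + (-26121/26404)·(16) = -16710/943.

ĝ = -17.720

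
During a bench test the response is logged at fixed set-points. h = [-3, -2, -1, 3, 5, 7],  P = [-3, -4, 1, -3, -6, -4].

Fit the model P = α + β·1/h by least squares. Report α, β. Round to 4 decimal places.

α = -3.8200, β = -3.3874

With design matrix A, AᵀA = [[6, -81/70]; [-81/70, 67589/44100]] and AᵀP = [-19, -27/35]ᵀ.
Δ = 6·(67589/44100) − (-81/70)² = 23099/2940.
α = ((-19)·(67589/44100) − (-81/70)·(-27/35))/(23099/2940) = -1323557/346485; β = (6·(-27/35) − (-81/70)·(-19))/(23099/2940) = -78246/23099.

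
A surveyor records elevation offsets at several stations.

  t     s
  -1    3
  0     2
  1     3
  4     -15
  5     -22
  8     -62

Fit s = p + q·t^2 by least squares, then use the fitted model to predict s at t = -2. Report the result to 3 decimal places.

ŝ = -1.071

The normal system XᵀX·[p, q]ᵀ = Xᵀs is [[6, 107]; [107, 4979]]·[p, q]ᵀ = [-91, -4752]ᵀ.
Determinant 6·4979 − 107² = 18425.
p = ((-91)·4979 − 107·(-4752))/18425 = 2215/737; q = (6·(-4752) − 107·(-91))/18425 = -751/737.
At t = -2: ŝ = (2215/737)·(1) + (-751/737)·(4) = -789/737.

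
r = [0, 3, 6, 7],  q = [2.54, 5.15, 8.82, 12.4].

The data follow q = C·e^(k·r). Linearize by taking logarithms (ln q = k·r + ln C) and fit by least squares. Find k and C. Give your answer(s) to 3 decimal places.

With ln qᵢ as the transformed response and rᵢ as the regressor:
XᵀX = [[94.0000, 16.0000]; [16.0000, 4]], rhs = [35.6030, 7.2659]ᵀ  (here Σr = 16.0000, Σ(r)² = 94.0000, Σln q = 7.2659, Σr·ln q = 35.6030).
Solving (det = 120.0000): k = 0.21798, ln C = 0.94454, so C = exp(0.94454) = 2.57163.

k = 0.218, C = 2.572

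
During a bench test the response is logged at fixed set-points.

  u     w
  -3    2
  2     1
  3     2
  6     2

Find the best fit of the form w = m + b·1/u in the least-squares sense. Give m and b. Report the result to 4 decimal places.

Entries of MᵀM: Σ1 = 4, Σ1/u = 2/3, Σ1/u·1/u = 1/2.
And Σw = 7, Σ1/u·w = 5/6.
So MᵀM·[m, b]ᵀ = Mᵀw: [[4, 2/3]; [2/3, 1/2]]·[m, b]ᵀ = [7, 5/6]ᵀ.
Eliminating b: (1/2)·(row 1) − (2/3)·(row 2) gives (14/9)·m = (1/2)·7 − (2/3)·(5/6) = 53/18, so m = 53/28.
Then b = ((5/6) − (2/3)·(53/28))/(1/2) = -6/7.

m = 1.8929, b = -0.8571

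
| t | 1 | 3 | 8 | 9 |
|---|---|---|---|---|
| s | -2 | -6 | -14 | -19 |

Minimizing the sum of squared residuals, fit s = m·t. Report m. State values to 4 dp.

m = -1.9548

Entries of XᵀX: Σt·t = 155.
And Σt·s = -303.
m = (-303)/155 = -1.95484.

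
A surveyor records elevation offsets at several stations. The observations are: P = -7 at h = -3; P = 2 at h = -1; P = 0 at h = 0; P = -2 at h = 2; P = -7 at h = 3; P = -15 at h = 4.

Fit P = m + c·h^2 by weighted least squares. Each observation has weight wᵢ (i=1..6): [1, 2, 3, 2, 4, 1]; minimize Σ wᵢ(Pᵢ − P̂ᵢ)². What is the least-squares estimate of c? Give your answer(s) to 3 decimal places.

Compute the Gram sums: Σwᵢ·1 = 13, Σwᵢ·h^2 = 71, Σwᵢ·h^2·h^2 = 695.
For AᵀWP: Σwᵢ·P = -50, Σwᵢ·h^2·P = -567.
Normal equations: [[13, 71]; [71, 695]]·[m, c]ᵀ = [-50, -567]ᵀ.
Eliminating c: 695·(row 1) − 71·(row 2) gives 3994·m = 695·(-50) − 71·(-567) = 5507, so m = 5507/3994.
Then c = ((-567) − 71·(5507/3994))/695 = -3821/3994.

c = -0.957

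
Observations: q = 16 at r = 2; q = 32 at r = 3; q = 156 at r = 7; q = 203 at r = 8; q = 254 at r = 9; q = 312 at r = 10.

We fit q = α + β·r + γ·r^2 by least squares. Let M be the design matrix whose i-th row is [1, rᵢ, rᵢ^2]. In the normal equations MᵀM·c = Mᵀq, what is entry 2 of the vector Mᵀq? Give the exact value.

8250

Entry 2 ↔ basis r, so (Mᵀq)_{2} = Σᵢ (r)·qᵢ = (2)·(16) + (3)·(32) + (7)·(156) + (8)·(203) + (9)·(254) + (10)·(312) = 8250.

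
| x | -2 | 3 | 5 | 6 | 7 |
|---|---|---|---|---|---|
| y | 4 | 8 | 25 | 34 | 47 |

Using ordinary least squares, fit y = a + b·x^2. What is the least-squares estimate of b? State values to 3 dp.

Entries of MᵀM: Σ1 = 5, Σx^2 = 123, Σx^2·x^2 = 4419.
And Σy = 118, Σx^2·y = 4240.
So MᵀM·[a, b]ᵀ = Mᵀy: [[5, 123]; [123, 4419]]·[a, b]ᵀ = [118, 4240]ᵀ.
Determinant 5·4419 − 123² = 6966.
a = (118·4419 − 123·4240)/6966 = -13/1161; b = (5·4240 − 123·118)/6966 = 3343/3483.

b = 0.960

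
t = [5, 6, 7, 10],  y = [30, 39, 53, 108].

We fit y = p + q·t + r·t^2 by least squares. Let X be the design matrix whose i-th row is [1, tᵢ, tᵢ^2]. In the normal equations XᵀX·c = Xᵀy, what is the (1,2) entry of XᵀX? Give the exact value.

Row 1 ↔ basis 1, column 2 ↔ basis t, so (XᵀX)_{1,2} = Σᵢ t = (1)·(5) + (1)·(6) + (1)·(7) + (1)·(10) = 28.

28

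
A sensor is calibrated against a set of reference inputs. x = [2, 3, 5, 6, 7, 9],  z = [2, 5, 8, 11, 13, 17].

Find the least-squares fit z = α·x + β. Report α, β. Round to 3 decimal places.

From the data, Σx·x = 204, Σx = 32, Σ1 = 6.
Moment sums: Σx·z = 369, Σz = 56.
So MᵀM·[α, β]ᵀ = Mᵀz: [[204, 32]; [32, 6]]·[α, β]ᵀ = [369, 56]ᵀ.
Determinant 204·6 − 32² = 200.
α = (369·6 − 32·56)/200 = 211/100; β = (204·56 − 32·369)/200 = -48/25.

α = 2.110, β = -1.920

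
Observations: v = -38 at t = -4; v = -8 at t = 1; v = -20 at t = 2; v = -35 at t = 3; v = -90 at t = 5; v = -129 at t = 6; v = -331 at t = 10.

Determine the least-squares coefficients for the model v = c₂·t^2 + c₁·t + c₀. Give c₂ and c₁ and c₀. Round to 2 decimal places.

Compute the Gram sums: Σt^2·t^2 = 12275, Σt^2·t = 1313, Σt^2 = 191, Σt·t = 191, Σt = 23, Σ1 = 7.
Right-hand side: Σt^2·v = -41005, Σt·v = -4535, Σv = -651.
Inverting the 3×3 Gram matrix, [c₂, c₁, c₀]ᵀ = [-1820882/604641, -1738177/604641, -278798/201547]ᵀ.

c₂ = -3.01, c₁ = -2.87, c₀ = -1.38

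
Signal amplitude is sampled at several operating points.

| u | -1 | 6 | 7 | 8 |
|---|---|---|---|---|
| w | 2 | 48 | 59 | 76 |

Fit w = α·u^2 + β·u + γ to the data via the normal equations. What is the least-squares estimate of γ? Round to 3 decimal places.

Entries of AᵀA: Σu^2·u^2 = 7794, Σu^2·u = 1070, Σu^2 = 150, Σu·u = 150, Σu = 20, Σ1 = 4.
Moment sums: Σu^2·w = 9485, Σu·w = 1307, Σw = 185.
Normal equations: [[7794, 1070, 150]; [1070, 150, 20]; [150, 20, 4]]·[α, β, γ]ᵀ = [9485, 1307, 185]ᵀ.
Row-reducing yields α = 1027/1210, β = 6679/3025, γ = 186/55.

γ = 3.382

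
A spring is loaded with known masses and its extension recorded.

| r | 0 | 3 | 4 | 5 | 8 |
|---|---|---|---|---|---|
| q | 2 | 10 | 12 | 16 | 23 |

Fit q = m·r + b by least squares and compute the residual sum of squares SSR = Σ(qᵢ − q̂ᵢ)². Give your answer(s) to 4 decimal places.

SSR = 0.9647

Setting ∂/∂m … = 0 gives: 114·m + 20·b = 342;  20·m + 5·b = 63.
(Σr·r = 114, Σr = 20, Σ1 = 5, Σr·q = 342, Σq = 63.)
Eliminating b: 5·(row 1) − 20·(row 2) gives 170·m = 5·342 − 20·63 = 450, so m = 45/17.
Then b = (63 − 20·(45/17))/5 = 171/85.
Residuals: -1/85, 4/85, -3/5, 64/85, -16/85; SSR = 82/85.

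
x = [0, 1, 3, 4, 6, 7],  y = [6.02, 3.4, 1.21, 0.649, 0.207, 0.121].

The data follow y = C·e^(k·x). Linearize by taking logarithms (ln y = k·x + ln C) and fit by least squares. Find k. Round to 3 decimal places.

Linearized form: ln y = k·x + ln C. From the 6 transformed points,
Σx = 21.0000, Σ(x)² = 111.0000, Σln y = -0.9098, Σx·ln y = -24.1676.
Equations: 111.0000·k + 21.0000·ln C = -24.1676;  21.0000·k + 6·ln C = -0.9098.
Δ = 111.0000·6 − (21.0000)² = 225.0000; k = (-24.1676·6 − 21.0000·-0.9098)/225.0000 = -0.55955, ln C = (111.0000·-0.9098 − 21.0000·-24.1676)/225.0000 = 1.80679.

k = -0.560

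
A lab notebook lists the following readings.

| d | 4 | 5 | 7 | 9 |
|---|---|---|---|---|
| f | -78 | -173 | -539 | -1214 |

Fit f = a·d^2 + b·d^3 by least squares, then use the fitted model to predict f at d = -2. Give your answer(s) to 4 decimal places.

f̂ = 28.5428

Forming XᵀX = [[9843, 80005]; [80005, 668811]] and Xᵀf = [-130318, -1096500]ᵀ gives XᵀX·[a, b]ᵀ = Xᵀf.
Eliminating b: 668811·(row 1) − 80005·(row 2) gives 182306648·a = 668811·(-130318) − 80005·(-1096500) = 567370602, so a = 283685301/91153324.
Then b = ((-1096500) − 80005·(283685301/91153324))/668811 = -183378955/91153324.
At d = -2: f̂ = (283685301/91153324)·(4) + (-183378955/91153324)·(-8) = 650443211/22788331.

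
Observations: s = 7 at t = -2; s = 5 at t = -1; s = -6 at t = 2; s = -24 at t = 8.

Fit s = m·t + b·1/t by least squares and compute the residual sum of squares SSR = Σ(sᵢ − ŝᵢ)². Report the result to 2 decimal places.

SSR = 0.77

With design matrix M, MᵀM = [[73, 4]; [4, 97/64]] and Mᵀs = [-223, -29/2]ᵀ.
Eliminating b: (97/64)·(row 1) − 4·(row 2) gives (6057/64)·m = (97/64)·(-223) − 4·(-29/2) = -17919/64, so m = -1991/673.
Then b = ((-29/2) − 4·(-1991/673))/(97/64) = -1184/673.
Residuals: 137/673, 190/673, 536/673, -76/673; SSR = 517/673.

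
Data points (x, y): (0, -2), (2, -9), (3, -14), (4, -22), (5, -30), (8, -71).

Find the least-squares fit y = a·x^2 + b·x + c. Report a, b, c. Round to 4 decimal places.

Setting ∂/∂a … = 0 gives: 5074·a + 736·b + 118·c = -5808;  736·a + 118·b + 22·c = -866;  118·a + 22·b + 6·c = -148.
Solving the 3×3 system (Gaussian elimination) gives a = -1081/1155, b = -244/231, c = -919/385.

a = -0.9359, b = -1.0563, c = -2.3870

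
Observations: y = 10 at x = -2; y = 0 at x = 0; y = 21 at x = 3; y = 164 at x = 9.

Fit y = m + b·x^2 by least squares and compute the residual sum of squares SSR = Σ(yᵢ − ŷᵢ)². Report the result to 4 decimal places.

With design matrix M, MᵀM = [[4, 94]; [94, 6658]] and Mᵀy = [195, 13513]ᵀ.
Eliminating b: 6658·(row 1) − 94·(row 2) gives 17796·m = 6658·195 − 94·13513 = 28088, so m = 7022/4449.
Then b = (13513 − 94·(7022/4449))/6658 = 17861/8898.
Residuals: 582/1483, -7022/4449, 12065/8898, -1513/8898; SSR = 40153/8898.

SSR = 4.5126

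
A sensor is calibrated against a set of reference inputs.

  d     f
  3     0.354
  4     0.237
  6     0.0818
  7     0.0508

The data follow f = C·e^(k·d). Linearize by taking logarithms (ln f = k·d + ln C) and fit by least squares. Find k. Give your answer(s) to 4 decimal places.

k = -0.4947

With ln fᵢ as the transformed response and dᵢ as the regressor:
Σd = 20.0000, Σ(d)² = 110.0000, Σln f = -7.9615, Σd·ln f = -44.7540.
Normal system: [[110.0000, 20.0000]; [20.0000, 4]]·[k, ln C]ᵀ = [-44.7540, -7.9615]ᵀ.
Slope k = (n·Σd·ln f − Σd·Σln f)/(n·Σ(d)² − (Σd)²) = (4·-44.7540 − 20.0000·-7.9615)/40.0000 = -0.49466; ln C = (Σln f − k·Σd)/n = 0.48292.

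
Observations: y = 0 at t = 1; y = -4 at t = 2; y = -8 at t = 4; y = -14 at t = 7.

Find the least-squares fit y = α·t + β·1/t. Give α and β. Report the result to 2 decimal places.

The normal system MᵀM·[α, β]ᵀ = Mᵀy is [[70, 4]; [4, 1045/784]]·[α, β]ᵀ = [-138, -6]ᵀ.
Eliminating β: (1045/784)·(row 1) − 4·(row 2) gives (4329/56)·α = (1045/784)·(-138) − 4·(-6) = -62697/392, so α = -20899/10101.
Then β = ((-6) − 4·(-20899/10101))/(1045/784) = 2464/1443.

α = -2.07, β = 1.71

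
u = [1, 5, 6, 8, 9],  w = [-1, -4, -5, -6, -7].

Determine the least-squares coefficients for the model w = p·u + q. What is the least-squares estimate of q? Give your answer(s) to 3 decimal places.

XᵀX·[p, q]ᵀ = Xᵀw reads: 207·p + 29·q = -162;  29·p + 5·q = -23.
(Σu·u = 207, Σu = 29, Σ1 = 5, Σu·w = -162, Σw = -23.)
Eliminating q: 5·(row 1) − 29·(row 2) gives 194·p = 5·(-162) − 29·(-23) = -143, so p = -143/194.
Then q = ((-23) − 29·(-143/194))/5 = -63/194.

q = -0.325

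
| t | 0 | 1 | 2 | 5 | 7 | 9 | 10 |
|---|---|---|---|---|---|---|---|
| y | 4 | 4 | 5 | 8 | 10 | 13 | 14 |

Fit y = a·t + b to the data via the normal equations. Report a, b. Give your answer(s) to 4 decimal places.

a = 1.0467, b = 3.2018

With design matrix X, XᵀX = [[260, 34]; [34, 7]] and Xᵀy = [381, 58]ᵀ.
Eliminating b: 7·(row 1) − 34·(row 2) gives 664·a = 7·381 − 34·58 = 695, so a = 695/664.
Then b = (58 − 34·(695/664))/7 = 1063/332.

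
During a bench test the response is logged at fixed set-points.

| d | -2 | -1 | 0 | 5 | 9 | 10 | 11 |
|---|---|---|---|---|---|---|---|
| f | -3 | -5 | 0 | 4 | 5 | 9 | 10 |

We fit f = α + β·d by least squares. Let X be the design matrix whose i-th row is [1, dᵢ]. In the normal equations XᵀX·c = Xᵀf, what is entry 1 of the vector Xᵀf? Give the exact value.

20

Entry 1 ↔ basis 1, so (Xᵀf)_{1} = Σᵢ fᵢ = (1)·(-3) + (1)·(-5) + (1)·(0) + (1)·(4) + (1)·(5) + (1)·(9) + (1)·(10) = 20.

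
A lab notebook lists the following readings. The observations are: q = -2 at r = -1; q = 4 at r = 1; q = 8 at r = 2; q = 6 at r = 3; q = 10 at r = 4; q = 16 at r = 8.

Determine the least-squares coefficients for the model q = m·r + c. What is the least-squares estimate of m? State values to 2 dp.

m = 1.90

Compute the Gram sums: Σr·r = 95, Σr = 17, Σ1 = 6.
Moment sums: Σr·q = 208, Σq = 42.
Normal equations: [[95, 17]; [17, 6]]·[m, c]ᵀ = [208, 42]ᵀ.
det = 95·6 − 17² = 281.
m = (208·6 − 17·42)/281 = 534/281; c = (95·42 − 17·208)/281 = 454/281.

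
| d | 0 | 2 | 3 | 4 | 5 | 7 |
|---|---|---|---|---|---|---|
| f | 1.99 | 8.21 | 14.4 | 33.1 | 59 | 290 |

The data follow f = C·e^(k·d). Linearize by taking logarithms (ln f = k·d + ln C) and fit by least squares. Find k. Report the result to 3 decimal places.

With ln fᵢ as the transformed response and dᵢ as the regressor:
XᵀX = [[103.0000, 21.0000]; [21.0000, 6]], rhs = [86.2874, 18.7077]ᵀ  (here Σd = 21.0000, Σ(d)² = 103.0000, Σln f = 18.7077, Σd·ln f = 86.2874).
Slope k = (n·Σd·ln f − Σd·Σln f)/(n·Σ(d)² − (Σd)²) = (6·86.2874 − 21.0000·18.7077)/177.0000 = 0.70544; ln C = (Σln f − k·Σd)/n = 0.64890.

k = 0.705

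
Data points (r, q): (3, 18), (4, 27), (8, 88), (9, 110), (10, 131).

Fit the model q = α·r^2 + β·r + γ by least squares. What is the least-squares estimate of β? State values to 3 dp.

From the data, Σr^2·r^2 = 20994, Σr^2·r = 2332, Σr^2 = 270, Σr·r = 270, Σr = 34, Σ1 = 5.
Right-hand side: Σr^2·q = 28236, Σr·q = 3166, Σq = 374.
Inverting the 3×3 Gram matrix, [α, β, γ]ᵀ = [3804/3559, 8499/3559, 3004/3559]ᵀ.

β = 2.388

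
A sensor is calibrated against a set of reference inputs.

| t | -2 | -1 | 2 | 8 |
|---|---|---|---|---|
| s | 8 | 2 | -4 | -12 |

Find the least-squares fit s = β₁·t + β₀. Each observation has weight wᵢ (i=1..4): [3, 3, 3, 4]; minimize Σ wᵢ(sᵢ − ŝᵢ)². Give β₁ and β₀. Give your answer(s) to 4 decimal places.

β₁ = -1.8097, β₀ = 1.7294

From the data, Σwᵢ·t·t = 283, Σwᵢ·t = 29, Σwᵢ·1 = 13.
For AᵀWs: Σwᵢ·t·s = -462, Σwᵢ·s = -30.
Eliminating β₀: 13·(row 1) − 29·(row 2) gives 2838·β₁ = 13·(-462) − 29·(-30) = -5136, so β₁ = -856/473.
Then β₀ = ((-30) − 29·(-856/473))/13 = 818/473.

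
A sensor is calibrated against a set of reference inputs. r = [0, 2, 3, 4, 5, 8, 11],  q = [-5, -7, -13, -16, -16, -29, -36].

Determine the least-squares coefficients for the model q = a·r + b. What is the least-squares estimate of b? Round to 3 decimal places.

b = -3.310

With design matrix X, XᵀX = [[239, 33]; [33, 7]] and Xᵀq = [-825, -122]ᵀ.
det = 239·7 − 33² = 584.
a = ((-825)·7 − 33·(-122))/584 = -1749/584; b = (239·(-122) − 33·(-825))/584 = -1933/584.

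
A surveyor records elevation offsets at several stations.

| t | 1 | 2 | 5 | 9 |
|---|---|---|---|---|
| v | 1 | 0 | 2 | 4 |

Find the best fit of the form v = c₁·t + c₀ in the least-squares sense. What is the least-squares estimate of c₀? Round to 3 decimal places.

The normal system MᵀM·[c₁, c₀]ᵀ = Mᵀv is [[111, 17]; [17, 4]]·[c₁, c₀]ᵀ = [47, 7]ᵀ.
Δ = 111·4 − 17² = 155.
c₁ = (47·4 − 17·7)/155 = 69/155; c₀ = (111·7 − 17·47)/155 = -22/155.

c₀ = -0.142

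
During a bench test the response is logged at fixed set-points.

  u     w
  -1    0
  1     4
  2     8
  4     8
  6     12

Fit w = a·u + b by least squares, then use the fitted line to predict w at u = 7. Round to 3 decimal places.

ŵ = 13.836

Forming AᵀA = [[58, 12]; [12, 5]] and Aᵀw = [124, 32]ᵀ gives AᵀA·[a, b]ᵀ = Aᵀw.
Eliminating b: 5·(row 1) − 12·(row 2) gives 146·a = 5·124 − 12·32 = 236, so a = 118/73.
Then b = (32 − 12·(118/73))/5 = 184/73.
At u = 7: ŵ = (118/73)·(7) + (184/73)·(1) = 1010/73.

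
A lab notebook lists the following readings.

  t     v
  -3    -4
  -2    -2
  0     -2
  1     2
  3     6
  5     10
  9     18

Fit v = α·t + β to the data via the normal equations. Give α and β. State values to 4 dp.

α = 1.8692, β = 0.5286

Entries of MᵀM: Σt·t = 129, Σt = 13, Σ1 = 7.
For Mᵀv: Σt·v = 248, Σv = 28.
Normal equations: [[129, 13]; [13, 7]]·[α, β]ᵀ = [248, 28]ᵀ.
Determinant 129·7 − 13² = 734.
α = (248·7 − 13·28)/734 = 686/367; β = (129·28 − 13·248)/734 = 194/367.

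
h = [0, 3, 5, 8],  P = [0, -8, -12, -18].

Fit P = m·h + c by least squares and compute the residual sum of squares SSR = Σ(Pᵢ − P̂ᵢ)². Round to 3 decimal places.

SSR = 1.118

Entries of MᵀM: Σh·h = 98, Σh = 16, Σ1 = 4.
Moment sums: Σh·P = -228, ΣP = -38.
So MᵀM·[m, c]ᵀ = MᵀP: [[98, 16]; [16, 4]]·[m, c]ᵀ = [-228, -38]ᵀ.
Eliminating c: 4·(row 1) − 16·(row 2) gives 136·m = 4·(-228) − 16·(-38) = -304, so m = -38/17.
Then c = ((-38) − 16·(-38/17))/4 = -19/34.
Residuals: 19/34, -25/34, -9/34, 15/34; SSR = 19/17.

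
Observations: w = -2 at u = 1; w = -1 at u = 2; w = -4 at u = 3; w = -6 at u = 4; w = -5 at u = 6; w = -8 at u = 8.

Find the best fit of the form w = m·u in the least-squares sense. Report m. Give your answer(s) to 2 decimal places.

Forming XᵀX = [[130]] and Xᵀw = [-134]ᵀ gives XᵀX·[m]ᵀ = Xᵀw.
m = (-134)/130 = -1.03077.

m = -1.03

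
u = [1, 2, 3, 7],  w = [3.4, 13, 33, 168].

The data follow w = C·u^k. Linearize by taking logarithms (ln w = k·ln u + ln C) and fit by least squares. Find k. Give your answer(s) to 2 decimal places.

Taking logs, ln w = k·ln u + ln C, so regress ln w on ln u.
Σln u = 3.7377, Σ(ln u)² = 5.4740, Σln w = 12.4092, Σln u·ln w = 15.5900.
Equations: 5.4740·k + 3.7377·ln C = 15.5900;  3.7377·k + 4·ln C = 12.4092.
Slope k = (n·Σln u·ln w − Σln u·Σln w)/(n·Σ(ln u)² − (Σln u)²) = (4·15.5900 − 3.7377·12.4092)/7.9257 = 2.01602; ln C = (Σln w − k·Σln u)/n = 1.21849.

k = 2.02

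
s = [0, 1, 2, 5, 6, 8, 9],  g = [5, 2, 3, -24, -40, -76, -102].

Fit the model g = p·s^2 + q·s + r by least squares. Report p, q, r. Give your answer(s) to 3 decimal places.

Forming AᵀA = [[12595, 1591, 211]; [1591, 211, 31]; [211, 31, 7]] and Aᵀg = [-15152, -1878, -232]ᵀ gives AᵀA·[p, q, r]ᵀ = Aᵀg.
Solving the 3×3 system (Gaussian elimination) gives p = -4177/2772, q = 5219/2772, r = 5461/1386.

p = -1.507, q = 1.883, r = 3.940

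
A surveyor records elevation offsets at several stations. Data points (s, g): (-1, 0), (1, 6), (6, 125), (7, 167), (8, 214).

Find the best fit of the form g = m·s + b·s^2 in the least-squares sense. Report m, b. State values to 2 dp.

XᵀX·[m, b]ᵀ = Xᵀg reads: 151·m + 1071·b = 3637;  1071·m + 7795·b = 26385.
Eliminating b: 7795·(row 1) − 1071·(row 2) gives 30004·m = 7795·3637 − 1071·26385 = 92080, so m = 23020/7501.
Then b = (26385 − 1071·(23020/7501))/7795 = 22227/7501.

m = 3.07, b = 2.96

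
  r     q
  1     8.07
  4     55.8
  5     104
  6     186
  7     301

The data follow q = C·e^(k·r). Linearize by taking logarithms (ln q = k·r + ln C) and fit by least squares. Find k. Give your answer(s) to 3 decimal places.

Linearized form: ln q = k·r + ln C. From the 5 transformed points,
Σr = 23.0000, Σ(r)² = 127.0000, Σln q = 21.6872, Σr·ln q = 112.7015.
Equations: 127.0000·k + 23.0000·ln C = 112.7015;  23.0000·k + 5·ln C = 21.6872.
Solving (det = 106.0000): k = 0.61040, ln C = 1.52960.

k = 0.610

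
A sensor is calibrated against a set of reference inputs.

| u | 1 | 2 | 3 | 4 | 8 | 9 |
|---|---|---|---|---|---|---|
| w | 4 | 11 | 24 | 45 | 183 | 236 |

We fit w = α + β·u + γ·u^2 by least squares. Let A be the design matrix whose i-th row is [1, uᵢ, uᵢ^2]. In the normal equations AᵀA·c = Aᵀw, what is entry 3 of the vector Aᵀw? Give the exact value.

Entry 3 ↔ basis u^2, so (Aᵀw)_{3} = Σᵢ (u^2)·wᵢ = (1)·(4) + (4)·(11) + (9)·(24) + (16)·(45) + (64)·(183) + (81)·(236) = 31812.

31812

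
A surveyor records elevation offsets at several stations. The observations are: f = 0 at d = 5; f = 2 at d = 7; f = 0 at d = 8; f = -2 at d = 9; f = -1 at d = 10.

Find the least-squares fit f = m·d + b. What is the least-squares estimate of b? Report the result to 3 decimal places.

Sums needed: Σd·d = 319, Σd = 39, Σ1 = 5.
And Σd·f = -14, Σf = -1.
MᵀM·[m, b]ᵀ = Mᵀf becomes [[319, 39]; [39, 5]]·[m, b]ᵀ = [-14, -1]ᵀ.
Eliminating b: 5·(row 1) − 39·(row 2) gives 74·m = 5·(-14) − 39·(-1) = -31, so m = -31/74.
Then b = ((-1) − 39·(-31/74))/5 = 227/74.

b = 3.068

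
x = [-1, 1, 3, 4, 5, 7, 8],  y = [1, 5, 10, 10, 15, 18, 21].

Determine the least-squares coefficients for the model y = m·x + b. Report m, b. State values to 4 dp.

AᵀA·[m, b]ᵀ = Aᵀy reads: 165·m + 27·b = 443;  27·m + 7·b = 80.
det = 165·7 − 27² = 426.
m = (443·7 − 27·80)/426 = 941/426; b = (165·80 − 27·443)/426 = 413/142.

m = 2.2089, b = 2.9085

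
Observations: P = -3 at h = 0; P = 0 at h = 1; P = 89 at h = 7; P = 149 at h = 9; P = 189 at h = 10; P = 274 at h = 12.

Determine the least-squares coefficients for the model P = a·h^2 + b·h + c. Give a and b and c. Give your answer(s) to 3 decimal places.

Setting ∂/∂a … = 0 gives: 39699·a + 3801·b + 375·c = 74786;  3801·a + 375·b + 39·c = 7142;  375·a + 39·b + 6·c = 698.
(Σh^2·h^2 = 39699, Σh^2·h = 3801, Σh^2 = 375, Σh·h = 375, Σh = 39, Σ1 = 6, Σh^2·P = 74786, Σh·P = 7142, ΣP = 698.)
Row-reducing yields a = 271/135, b = -1321/1215, c = -2506/1215.

a = 2.007, b = -1.087, c = -2.063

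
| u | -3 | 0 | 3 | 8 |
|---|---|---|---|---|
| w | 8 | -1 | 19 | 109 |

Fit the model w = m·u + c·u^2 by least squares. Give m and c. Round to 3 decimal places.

m = 1.809, c = 1.478

From the data, Σu·u = 82, Σu·u^2 = 512, Σu^2·u^2 = 4258.
For Mᵀw: Σu·w = 905, Σu^2·w = 7219.
Normal equations: [[82, 512]; [512, 4258]]·[m, c]ᵀ = [905, 7219]ᵀ.
det = 82·4258 − 512² = 87012.
m = (905·4258 − 512·7219)/87012 = 26227/14502; c = (82·7219 − 512·905)/87012 = 21433/14502.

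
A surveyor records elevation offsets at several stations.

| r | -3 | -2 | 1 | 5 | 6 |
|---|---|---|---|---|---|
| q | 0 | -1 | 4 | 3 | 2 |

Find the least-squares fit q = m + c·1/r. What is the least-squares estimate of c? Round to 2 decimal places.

Normal-equation sums: Σ1 = 5, Σ1/r = 8/15, Σ1/r·1/r = 643/450.
Right-hand side: Σq = 8, Σ1/r·q = 163/30.
AᵀA·[m, c]ᵀ = Aᵀq becomes [[5, 8/15]; [8/15, 643/450]]·[m, c]ᵀ = [8, 163/30]ᵀ.
Eliminating c: (643/450)·(row 1) − (8/15)·(row 2) gives (343/50)·m = (643/450)·8 − (8/15)·(163/30) = 128/15, so m = 1280/1029.
Then c = ((163/30) − (8/15)·(1280/1029))/(643/450) = 1145/343.

c = 3.34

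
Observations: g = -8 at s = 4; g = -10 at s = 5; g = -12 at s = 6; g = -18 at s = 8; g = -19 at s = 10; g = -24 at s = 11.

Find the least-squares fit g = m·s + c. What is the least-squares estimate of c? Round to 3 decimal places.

Compute the Gram sums: Σs·s = 362, Σs = 44, Σ1 = 6.
Right-hand side: Σs·g = -752, Σg = -91.
Normal equations: [[362, 44]; [44, 6]]·[m, c]ᵀ = [-752, -91]ᵀ.
Eliminating c: 6·(row 1) − 44·(row 2) gives 236·m = 6·(-752) − 44·(-91) = -508, so m = -127/59.
Then c = ((-91) − 44·(-127/59))/6 = 73/118.

c = 0.619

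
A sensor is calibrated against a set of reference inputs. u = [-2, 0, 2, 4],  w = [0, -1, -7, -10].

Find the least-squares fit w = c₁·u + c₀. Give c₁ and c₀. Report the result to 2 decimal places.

c₁ = -1.80, c₀ = -2.70

Sums needed: Σu·u = 24, Σu = 4, Σ1 = 4.
Right-hand side: Σu·w = -54, Σw = -18.
So MᵀM·[c₁, c₀]ᵀ = Mᵀw: [[24, 4]; [4, 4]]·[c₁, c₀]ᵀ = [-54, -18]ᵀ.
Eliminating c₀: 4·(row 1) − 4·(row 2) gives 80·c₁ = 4·(-54) − 4·(-18) = -144, so c₁ = -9/5.
Then c₀ = ((-18) − 4·(-9/5))/4 = -27/10.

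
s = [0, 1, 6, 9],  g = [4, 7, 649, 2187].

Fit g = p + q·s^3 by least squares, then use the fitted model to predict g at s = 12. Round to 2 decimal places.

From the data, Σ1 = 4, Σs^3 = 946, Σs^3·s^3 = 578098.
And Σg = 2847, Σs^3·g = 1734514.
So XᵀX·[p, q]ᵀ = Xᵀg: [[4, 946]; [946, 578098]]·[p, q]ᵀ = [2847, 1734514]ᵀ.
det = 4·578098 − 946² = 1417476.
p = (2847·578098 − 946·1734514)/1417476 = 2497381/708738; q = (4·1734514 − 946·2847)/1417476 = 2122397/708738.
At s = 12: ĝ = (2497381/708738)·(1) + (2122397/708738)·(1728) = 193157863/37302.

ĝ = 5178.22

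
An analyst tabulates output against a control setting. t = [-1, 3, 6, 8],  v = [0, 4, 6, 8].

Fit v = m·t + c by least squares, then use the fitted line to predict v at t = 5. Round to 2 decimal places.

v̂ = 5.37

The normal system XᵀX·[m, c]ᵀ = Xᵀv is [[110, 16]; [16, 4]]·[m, c]ᵀ = [112, 18]ᵀ.
det = 110·4 − 16² = 184.
m = (112·4 − 16·18)/184 = 20/23; c = (110·18 − 16·112)/184 = 47/46.
At t = 5: v̂ = (20/23)·(5) + (47/46)·(1) = 247/46.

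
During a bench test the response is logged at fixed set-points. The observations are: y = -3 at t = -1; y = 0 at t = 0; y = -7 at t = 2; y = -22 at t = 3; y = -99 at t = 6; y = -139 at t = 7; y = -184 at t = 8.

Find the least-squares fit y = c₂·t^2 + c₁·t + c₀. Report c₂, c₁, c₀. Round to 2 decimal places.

c₂ = -3.12, c₁ = 1.86, c₀ = 1.17

With design matrix M, MᵀM = [[7891, 1105, 163]; [1105, 163, 25]; [163, 25, 7]] and Mᵀy = [-22380, -3116, -454]ᵀ.
Inverting the 3×3 Gram matrix, [c₂, c₁, c₀]ᵀ = [-103/33, 41/22, 7/6]ᵀ.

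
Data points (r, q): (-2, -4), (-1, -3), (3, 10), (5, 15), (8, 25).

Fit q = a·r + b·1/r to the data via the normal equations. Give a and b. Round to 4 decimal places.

a = 3.1044, b = -0.7508

Setting ∂/∂a … = 0 gives: 103·a + 5·b = 316;  5·a + (20401/14400)·b = 347/24.
Eliminating b: (20401/14400)·(row 1) − 5·(row 2) gives (1741303/14400)·a = (20401/14400)·316 − 5·(347/24) = 1351429/3600, so a = 5405716/1741303.
Then b = ((347/24) − 5·(5405716/1741303))/(20401/14400) = -1307400/1741303.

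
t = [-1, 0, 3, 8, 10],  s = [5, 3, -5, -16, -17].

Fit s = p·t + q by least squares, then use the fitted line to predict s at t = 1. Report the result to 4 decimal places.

From the data, Σt·t = 174, Σt = 20, Σ1 = 5.
For Aᵀs: Σt·s = -318, Σs = -30.
Eliminating q: 5·(row 1) − 20·(row 2) gives 470·p = 5·(-318) − 20·(-30) = -990, so p = -99/47.
Then q = ((-30) − 20·(-99/47))/5 = 114/47.
At t = 1: ŝ = (-99/47)·(1) + (114/47)·(1) = 15/47.

ŝ = 0.3191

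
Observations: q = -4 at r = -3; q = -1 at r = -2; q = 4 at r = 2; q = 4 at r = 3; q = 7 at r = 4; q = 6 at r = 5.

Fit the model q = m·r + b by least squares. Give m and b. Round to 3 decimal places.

m = 1.271, b = 0.760

Setting ∂/∂m … = 0 gives: 67·m + 9·b = 92;  9·m + 6·b = 16.
Δ = 67·6 − 9² = 321.
m = (92·6 − 9·16)/321 = 136/107; b = (67·16 − 9·92)/321 = 244/321.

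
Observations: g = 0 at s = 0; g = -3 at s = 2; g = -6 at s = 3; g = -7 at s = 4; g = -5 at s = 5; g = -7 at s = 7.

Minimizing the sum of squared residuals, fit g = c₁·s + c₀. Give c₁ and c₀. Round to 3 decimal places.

c₁ = -0.949, c₀ = -1.345

From the data, Σs·s = 103, Σs = 21, Σ1 = 6.
And Σs·g = -126, Σg = -28.
Determinant 103·6 − 21² = 177.
c₁ = ((-126)·6 − 21·(-28))/177 = -56/59; c₀ = (103·(-28) − 21·(-126))/177 = -238/177.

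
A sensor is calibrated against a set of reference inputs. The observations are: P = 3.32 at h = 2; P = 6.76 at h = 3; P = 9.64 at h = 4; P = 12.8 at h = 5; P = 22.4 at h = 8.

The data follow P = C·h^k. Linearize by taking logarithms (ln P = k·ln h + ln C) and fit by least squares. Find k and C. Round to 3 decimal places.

Linearized form: ln P = k·ln h + ln C. From the 5 transformed points,
Σln h = 6.8669, Σ(ln h)² = 10.5236, Σln P = 11.0354, Σln h·ln P = 16.6407.
Equations: 10.5236·k + 6.8669·ln C = 16.6407;  6.8669·k + 5·ln C = 11.0354.
Δ = 10.5236·5 − (6.8669)² = 5.4631; k = (16.6407·5 − 6.8669·11.0354)/5.4631 = 1.35897, ln C = (10.5236·11.0354 − 6.8669·16.6407)/5.4631 = 0.34069, so C = exp(0.34069) = 1.40591.

k = 1.359, C = 1.406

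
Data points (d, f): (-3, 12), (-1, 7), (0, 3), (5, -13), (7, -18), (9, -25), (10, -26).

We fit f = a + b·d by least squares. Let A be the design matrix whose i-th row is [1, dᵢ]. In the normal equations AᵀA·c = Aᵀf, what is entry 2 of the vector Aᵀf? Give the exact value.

-719

Entry 2 ↔ basis d, so (Aᵀf)_{2} = Σᵢ (d)·fᵢ = (-3)·(12) + (-1)·(7) + (0)·(3) + (5)·(-13) + (7)·(-18) + (9)·(-25) + (10)·(-26) = -719.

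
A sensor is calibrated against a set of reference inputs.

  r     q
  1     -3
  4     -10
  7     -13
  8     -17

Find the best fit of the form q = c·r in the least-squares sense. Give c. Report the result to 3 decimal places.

c = -2.077

MᵀM·[c]ᵀ = Mᵀq reads: 130·c = -270.
Hence c = -270 / 130 ≈ -2.07692.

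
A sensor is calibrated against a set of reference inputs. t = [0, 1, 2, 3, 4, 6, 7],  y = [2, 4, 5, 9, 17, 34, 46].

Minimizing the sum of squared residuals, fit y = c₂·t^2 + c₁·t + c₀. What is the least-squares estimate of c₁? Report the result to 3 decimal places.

Normal-equation sums: Σt^2·t^2 = 4051, Σt^2·t = 659, Σt^2 = 115, Σt·t = 115, Σt = 23, Σ1 = 7.
Moment sums: Σt^2·y = 3855, Σt·y = 635, Σy = 117.
Solving the 3×3 system (Gaussian elimination) gives c₂ = 1681/1806, c₁ = -509/1806, c₀ = 101/43.

c₁ = -0.282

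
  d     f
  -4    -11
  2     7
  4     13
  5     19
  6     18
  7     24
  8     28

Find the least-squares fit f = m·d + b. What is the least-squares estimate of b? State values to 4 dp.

b = 1.2245

Compute the Gram sums: Σd·d = 210, Σd = 28, Σ1 = 7.
Moment sums: Σd·f = 705, Σf = 98.
So MᵀM·[m, b]ᵀ = Mᵀf: [[210, 28]; [28, 7]]·[m, b]ᵀ = [705, 98]ᵀ.
Determinant 210·7 − 28² = 686.
m = (705·7 − 28·98)/686 = 313/98; b = (210·98 − 28·705)/686 = 60/49.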